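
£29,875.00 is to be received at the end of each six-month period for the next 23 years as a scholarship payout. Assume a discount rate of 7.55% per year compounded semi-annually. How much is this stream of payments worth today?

£647,469.51

This is an ordinary annuity: 46 payments of £29,875.00 at the end of each six-month period.
Periodic rate r = 0.0755/2 per half-year; n is counted in half-years.
PV = PMT × [(1 − (1+r)^−n)/r] = 29,875 × [1 − (1+r)^−46] / r = £647,469.51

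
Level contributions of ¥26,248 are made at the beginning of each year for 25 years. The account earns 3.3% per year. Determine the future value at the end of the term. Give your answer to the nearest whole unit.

This is an annuity due: 25 deposits of ¥26,248 at the beginning of each year.
Periodic rate r = 0.033 per year.
FV = PMT × [((1+r)^n − 1)/r] × (1+r) = 26,248 × [(1+r)^25 − 1] / r × (1+r) = ¥1,028,439

¥1,028,439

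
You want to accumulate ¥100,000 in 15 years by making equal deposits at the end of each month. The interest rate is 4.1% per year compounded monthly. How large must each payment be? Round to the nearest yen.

¥403

Level ordinary annuity; solve FV = PMT × [((1+r)^n − 1)/r] for PMT.
Periodic rate r = 0.041/12 per month; n is counted in months.
With n = 180: PMT = 100,000 / ([((1+r)^n − 1)/r]) = ¥403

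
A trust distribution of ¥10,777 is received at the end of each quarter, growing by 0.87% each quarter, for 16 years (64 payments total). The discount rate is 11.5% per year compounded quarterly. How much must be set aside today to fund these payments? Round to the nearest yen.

Periodic rate r = 0.115/4 per quarter; n is counted in quarters.
Growing ordinary annuity: PV = PMT₁ × [1 − ((1+g)/(1+r))^n] / (r − g) = 10,777 × [1 − ((1+0.0087)/(1+r))^64] / (r − 0.0087) = ¥384,988.

¥384,988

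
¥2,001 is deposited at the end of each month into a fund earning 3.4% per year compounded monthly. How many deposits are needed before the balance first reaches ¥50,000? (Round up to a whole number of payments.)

Periodic rate r = 0.034/12 per month; n is counted in months.
Ordinary annuity FV: 50,000 = 2,001 × [((1+r)^n − 1)/r].
(1+r)^n = 1 + 50,000 × r / 2,001, so n = ln(1 + 50,000·r/2,001) / ln(1+r) = 24.18.
Round up to a whole number of payments: n = 25.

25 payments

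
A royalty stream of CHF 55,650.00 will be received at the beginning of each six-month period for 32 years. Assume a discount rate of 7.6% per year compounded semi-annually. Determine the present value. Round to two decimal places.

CHF 1,380,406.99

This is an annuity due: 64 payments of CHF 55,650.00 at the beginning of each six-month period.
Periodic rate r = 0.076/2 per half-year; n is counted in half-years.
PV = PMT × [(1 − (1+r)^−n)/r] × (1+r) = 55,650 × [1 − (1+r)^−64] / r × (1+r) = CHF 1,380,406.99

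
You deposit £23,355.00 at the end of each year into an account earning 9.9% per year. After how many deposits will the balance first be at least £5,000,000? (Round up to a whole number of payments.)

33 payments

Periodic rate r = 0.099 per year.
Ordinary annuity FV: 5,000,000 = 23,355 × [((1+r)^n − 1)/r].
(1+r)^n = 1 + 5,000,000 × r / 23,355, so n = ln(1 + 5,000,000·r/23,355) / ln(1+r) = 32.84.
Round up to a whole number of payments: n = 33.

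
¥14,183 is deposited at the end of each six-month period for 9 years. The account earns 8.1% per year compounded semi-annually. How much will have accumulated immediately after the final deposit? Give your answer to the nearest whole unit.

This is an ordinary annuity: 18 deposits of ¥14,183 at the end of each six-month period.
Periodic rate r = 0.081/2 per half-year; n is counted in half-years.
FV = PMT × [((1+r)^n − 1)/r] = 14,183 × [(1+r)^18 − 1] / r = ¥365,403

¥365,403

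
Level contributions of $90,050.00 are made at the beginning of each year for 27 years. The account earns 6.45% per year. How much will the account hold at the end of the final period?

This is an annuity due: 27 deposits of $90,050.00 at the beginning of each year.
Periodic rate r = 0.0645 per year.
FV = PMT × [((1+r)^n − 1)/r] × (1+r) = 90,050 × [(1+r)^27 − 1] / r × (1+r) = $6,549,136.11

$6,549,136.11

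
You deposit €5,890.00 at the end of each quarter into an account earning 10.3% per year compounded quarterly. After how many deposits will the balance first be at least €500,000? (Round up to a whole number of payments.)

46 payments

Periodic rate r = 0.103/4 per quarter; n is counted in quarters.
Ordinary annuity FV: 500,000 = 5,890 × [((1+r)^n − 1)/r].
(1+r)^n = 1 + 500,000 × r / 5,890, so n = ln(1 + 500,000·r/5,890) / ln(1+r) = 45.58.
Round up to a whole number of payments: n = 46.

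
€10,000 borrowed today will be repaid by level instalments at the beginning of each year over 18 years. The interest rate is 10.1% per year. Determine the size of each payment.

Level annuity due; solve PV = PMT × [(1 − (1+r)^−n)/r] × (1+r) for PMT.
Periodic rate r = 0.101 per year.
With n = 18: PMT = 10,000 / ([(1 − (1+r)^−n)/r] × (1+r)) = €1,114.56

€1,114.56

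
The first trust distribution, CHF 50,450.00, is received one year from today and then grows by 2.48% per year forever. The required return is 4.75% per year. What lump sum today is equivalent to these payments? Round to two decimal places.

CHF 2,222,466.96

Periodic rate r = 0.0475 per year.
Growing perpetuity (Gordon): PV = PMT₁ / (r − g) = 50,450 / (r − 0.0248) = CHF 2,222,466.96.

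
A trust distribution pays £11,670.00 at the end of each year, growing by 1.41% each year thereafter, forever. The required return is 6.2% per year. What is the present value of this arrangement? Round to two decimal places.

£243,632.57

Periodic rate r = 0.062 per year.
Growing perpetuity (Gordon): PV = PMT₁ / (r − g) = 11,670 / (r − 0.0141) = £243,632.57.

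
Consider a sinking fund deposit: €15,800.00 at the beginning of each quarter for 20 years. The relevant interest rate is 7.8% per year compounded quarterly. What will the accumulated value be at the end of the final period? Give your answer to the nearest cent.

This is an annuity due: 80 deposits of €15,800.00 at the beginning of each quarter.
Periodic rate r = 0.078/4 per quarter; n is counted in quarters.
FV = PMT × [((1+r)^n − 1)/r] × (1+r) = 15,800 × [(1+r)^80 − 1] / r × (1+r) = €3,046,414.06

€3,046,414.06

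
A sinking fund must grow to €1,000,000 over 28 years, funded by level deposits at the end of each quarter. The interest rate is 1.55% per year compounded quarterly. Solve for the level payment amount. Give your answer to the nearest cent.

Level ordinary annuity; solve FV = PMT × [((1+r)^n − 1)/r] for PMT.
Periodic rate r = 0.0155/4 per quarter; n is counted in quarters.
With n = 112: PMT = 1,000,000 / ([((1+r)^n − 1)/r]) = €7,147.80

€7,147.80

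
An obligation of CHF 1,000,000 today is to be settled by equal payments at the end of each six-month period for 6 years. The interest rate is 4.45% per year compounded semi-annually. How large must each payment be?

Level ordinary annuity; solve PV = PMT × [(1 − (1+r)^−n)/r] for PMT.
Periodic rate r = 0.0445/2 per half-year; n is counted in half-years.
With n = 12: PMT = 1,000,000 / ([(1 − (1+r)^−n)/r]) = CHF 95,871.08

CHF 95,871.08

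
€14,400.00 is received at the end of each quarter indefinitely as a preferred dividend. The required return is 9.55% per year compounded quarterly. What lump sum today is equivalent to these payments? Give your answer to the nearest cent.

€603,141.36

Periodic rate r = 0.0955/4 per quarter.
Level perpetuity: PV = PMT / r = 14,400 / (0.0955/4) = €603,141.36.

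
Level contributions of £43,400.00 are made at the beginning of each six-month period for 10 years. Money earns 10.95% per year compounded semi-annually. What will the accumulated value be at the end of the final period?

This is an annuity due: 20 deposits of £43,400.00 at the beginning of each six-month period.
Periodic rate r = 0.1095/2 per half-year; n is counted in half-years.
FV = PMT × [((1+r)^n − 1)/r] × (1+r) = 43,400 × [(1+r)^20 − 1] / r × (1+r) = £1,591,889.94

£1,591,889.94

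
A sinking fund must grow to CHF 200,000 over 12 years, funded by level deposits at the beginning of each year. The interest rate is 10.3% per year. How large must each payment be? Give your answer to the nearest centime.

CHF 8,327.63

Level annuity due; solve FV = PMT × [((1+r)^n − 1)/r] × (1+r) for PMT.
Periodic rate r = 0.103 per year.
With n = 12: PMT = 200,000 / ([((1+r)^n − 1)/r] × (1+r)) = CHF 8,327.63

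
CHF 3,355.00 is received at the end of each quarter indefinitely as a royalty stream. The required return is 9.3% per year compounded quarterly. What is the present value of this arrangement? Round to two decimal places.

Periodic rate r = 0.093/4 per quarter.
Level perpetuity: PV = PMT / r = 3,355 / (0.093/4) = CHF 144,301.08.

CHF 144,301.08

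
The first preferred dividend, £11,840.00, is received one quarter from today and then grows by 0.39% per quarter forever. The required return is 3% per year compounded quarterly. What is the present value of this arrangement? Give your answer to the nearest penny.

£3,288,888.89

Periodic rate r = 0.03/4 per quarter.
Growing perpetuity (Gordon): PV = PMT₁ / (r − g) = 11,840 / (r − 0.0039) = £3,288,888.89.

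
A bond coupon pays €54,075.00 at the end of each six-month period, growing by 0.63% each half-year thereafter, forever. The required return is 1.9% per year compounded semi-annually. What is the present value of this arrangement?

Periodic rate r = 0.019/2 per half-year.
Growing perpetuity (Gordon): PV = PMT₁ / (r − g) = 54,075 / (r − 0.0063) = €16,898,437.50.

€16,898,437.50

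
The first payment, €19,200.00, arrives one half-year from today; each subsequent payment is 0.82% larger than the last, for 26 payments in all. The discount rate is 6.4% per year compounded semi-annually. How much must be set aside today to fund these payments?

Periodic rate r = 0.064/2 per half-year; n is counted in half-years.
Growing ordinary annuity: PV = PMT₁ × [1 − ((1+g)/(1+r))^n] / (r − g) = 19,200 × [1 − ((1+0.0082)/(1+r))^26] / (r − 0.0082) = €366,911.61.

€366,911.61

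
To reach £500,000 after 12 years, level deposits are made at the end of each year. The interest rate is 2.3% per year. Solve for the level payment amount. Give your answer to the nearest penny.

Level ordinary annuity; solve FV = PMT × [((1+r)^n − 1)/r] for PMT.
Periodic rate r = 0.023 per year.
With n = 12: PMT = 500,000 / ([((1+r)^n − 1)/r]) = £36,655.20

£36,655.20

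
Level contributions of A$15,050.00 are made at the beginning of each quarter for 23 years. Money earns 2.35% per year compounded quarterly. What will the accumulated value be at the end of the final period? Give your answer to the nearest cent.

A$1,840,192.57

This is an annuity due: 92 deposits of A$15,050.00 at the beginning of each quarter.
Periodic rate r = 0.0235/4 per quarter; n is counted in quarters.
FV = PMT × [((1+r)^n − 1)/r] × (1+r) = 15,050 × [(1+r)^92 − 1] / r × (1+r) = A$1,840,192.57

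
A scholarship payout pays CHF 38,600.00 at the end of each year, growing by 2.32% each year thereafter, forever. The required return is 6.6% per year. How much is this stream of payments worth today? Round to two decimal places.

Periodic rate r = 0.066 per year.
Growing perpetuity (Gordon): PV = PMT₁ / (r − g) = 38,600 / (r − 0.0232) = CHF 901,869.16.

CHF 901,869.16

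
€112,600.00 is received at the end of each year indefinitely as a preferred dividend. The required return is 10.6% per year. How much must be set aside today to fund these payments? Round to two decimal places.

€1,062,264.15

Periodic rate r = 0.106 per year.
Level perpetuity: PV = PMT / r = 112,600 / (0.106) = €1,062,264.15.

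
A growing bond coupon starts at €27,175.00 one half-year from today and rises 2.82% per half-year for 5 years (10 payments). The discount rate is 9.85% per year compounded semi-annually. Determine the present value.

€236,820.82

Periodic rate r = 0.0985/2 per half-year; n is counted in half-years.
Growing ordinary annuity: PV = PMT₁ × [1 − ((1+g)/(1+r))^n] / (r − g) = 27,175 × [1 − ((1+0.0282)/(1+r))^10] / (r − 0.0282) = €236,820.82.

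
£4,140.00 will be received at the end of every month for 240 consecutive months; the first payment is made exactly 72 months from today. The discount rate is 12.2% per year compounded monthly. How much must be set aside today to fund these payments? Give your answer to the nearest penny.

Ordinary annuity of 240 payments, first payment at period 72.
Periodic rate r = 0.122/12 per month; n is counted in months.
The ordinary-annuity PV formula values the stream one period before the first payment (period 71); discount that back 71 periods:
PV₀ = 4,140 × [1 − (1+r)^−240] / r × (1+r)^−71 = £181,049.06

£181,049.06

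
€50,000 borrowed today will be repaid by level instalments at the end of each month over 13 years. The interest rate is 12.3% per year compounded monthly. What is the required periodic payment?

€643.64

Level ordinary annuity; solve PV = PMT × [(1 − (1+r)^−n)/r] for PMT.
Periodic rate r = 0.123/12 per month; n is counted in months.
With n = 156: PMT = 50,000 / ([(1 − (1+r)^−n)/r]) = €643.64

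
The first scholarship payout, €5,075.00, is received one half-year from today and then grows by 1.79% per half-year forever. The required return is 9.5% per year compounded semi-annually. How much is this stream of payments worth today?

Periodic rate r = 0.095/2 per half-year.
Growing perpetuity (Gordon): PV = PMT₁ / (r − g) = 5,075 / (r − 0.0179) = €171,452.70.

€171,452.70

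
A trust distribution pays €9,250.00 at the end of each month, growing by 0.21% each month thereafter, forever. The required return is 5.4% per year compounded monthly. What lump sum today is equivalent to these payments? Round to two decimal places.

€3,854,166.67

Periodic rate r = 0.054/12 per month.
Growing perpetuity (Gordon): PV = PMT₁ / (r − g) = 9,250 / (r − 0.0021) = €3,854,166.67.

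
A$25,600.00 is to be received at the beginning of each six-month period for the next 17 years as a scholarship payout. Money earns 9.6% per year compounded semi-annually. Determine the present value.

A$445,412.28

This is an annuity due: 34 payments of A$25,600.00 at the beginning of each six-month period.
Periodic rate r = 0.096/2 per half-year; n is counted in half-years.
PV = PMT × [(1 − (1+r)^−n)/r] × (1+r) = 25,600 × [1 − (1+r)^−34] / r × (1+r) = A$445,412.28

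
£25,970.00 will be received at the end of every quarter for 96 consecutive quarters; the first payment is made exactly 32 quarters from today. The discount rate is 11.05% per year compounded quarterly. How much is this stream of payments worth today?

£374,396.33

Ordinary annuity of 96 payments, first payment at period 32.
Periodic rate r = 0.1105/4 per quarter; n is counted in quarters.
The ordinary-annuity PV formula values the stream one period before the first payment (period 31); discount that back 31 periods:
PV₀ = 25,970 × [1 − (1+r)^−96] / r × (1+r)^−31 = £374,396.33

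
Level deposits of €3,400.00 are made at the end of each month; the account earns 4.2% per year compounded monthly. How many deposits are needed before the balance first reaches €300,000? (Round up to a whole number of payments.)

Periodic rate r = 0.042/12 per month; n is counted in months.
Ordinary annuity FV: 300,000 = 3,400 × [((1+r)^n − 1)/r].
(1+r)^n = 1 + 300,000 × r / 3,400, so n = ln(1 + 300,000·r/3,400) / ln(1+r) = 77.03.
Round up to a whole number of payments: n = 78.

78 payments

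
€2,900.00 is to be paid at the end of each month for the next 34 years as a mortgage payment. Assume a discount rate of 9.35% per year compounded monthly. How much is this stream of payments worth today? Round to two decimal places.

This is an ordinary annuity: 408 payments of €2,900.00 at the end of each month.
Periodic rate r = 0.0935/12 per month; n is counted in months.
PV = PMT × [(1 − (1+r)^−n)/r] = 2,900 × [1 − (1+r)^−408] / r = €356,507.09

€356,507.09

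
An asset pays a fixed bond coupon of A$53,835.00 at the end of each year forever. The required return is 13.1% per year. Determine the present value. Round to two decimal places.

A$410,954.20

Periodic rate r = 0.131 per year.
Level perpetuity: PV = PMT / r = 53,835 / (0.131) = A$410,954.20.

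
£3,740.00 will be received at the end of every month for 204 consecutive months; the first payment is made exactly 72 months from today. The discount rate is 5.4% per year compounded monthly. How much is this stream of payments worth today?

Ordinary annuity of 204 payments, first payment at period 72.
Periodic rate r = 0.054/12 per month; n is counted in months.
The ordinary-annuity PV formula values the stream one period before the first payment (period 71); discount that back 71 periods:
PV₀ = 3,740 × [1 − (1+r)^−204] / r × (1+r)^−71 = £362,462.55

£362,462.55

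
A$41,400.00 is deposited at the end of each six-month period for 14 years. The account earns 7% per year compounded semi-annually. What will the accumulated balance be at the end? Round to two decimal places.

This is an ordinary annuity: 28 deposits of A$41,400.00 at the end of each six-month period.
Periodic rate r = 0.07/2 per half-year; n is counted in half-years.
FV = PMT × [((1+r)^n − 1)/r] = 41,400 × [(1+r)^28 − 1] / r = A$1,916,431.97

A$1,916,431.97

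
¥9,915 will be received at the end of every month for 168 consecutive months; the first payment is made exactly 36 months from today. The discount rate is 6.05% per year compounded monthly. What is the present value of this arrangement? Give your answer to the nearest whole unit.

¥940,690

Ordinary annuity of 168 payments, first payment at period 36.
Periodic rate r = 0.0605/12 per month; n is counted in months.
The ordinary-annuity PV formula values the stream one period before the first payment (period 35); discount that back 35 periods:
PV₀ = 9,915 × [1 − (1+r)^−168] / r × (1+r)^−35 = ¥940,690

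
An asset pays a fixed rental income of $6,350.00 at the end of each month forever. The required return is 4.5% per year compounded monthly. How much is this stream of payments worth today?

$1,693,333.33

Periodic rate r = 0.045/12 per month.
Level perpetuity: PV = PMT / r = 6,350 / (0.045/12) = $1,693,333.33.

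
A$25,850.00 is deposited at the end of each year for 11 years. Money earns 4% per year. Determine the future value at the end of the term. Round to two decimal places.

A$348,622.18

This is an ordinary annuity: 11 deposits of A$25,850.00 at the end of each year.
Periodic rate r = 0.04 per year.
FV = PMT × [((1+r)^n − 1)/r] = 25,850 × [(1+r)^11 − 1] / r = A$348,622.18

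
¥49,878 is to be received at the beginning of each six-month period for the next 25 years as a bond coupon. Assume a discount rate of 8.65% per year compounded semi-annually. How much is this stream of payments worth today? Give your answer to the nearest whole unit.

This is an annuity due: 50 payments of ¥49,878 at the beginning of each six-month period.
Periodic rate r = 0.0865/2 per half-year; n is counted in half-years.
PV = PMT × [(1 − (1+r)^−n)/r] × (1+r) = 49,878 × [1 − (1+r)^−50] / r × (1+r) = ¥1,058,286

¥1,058,286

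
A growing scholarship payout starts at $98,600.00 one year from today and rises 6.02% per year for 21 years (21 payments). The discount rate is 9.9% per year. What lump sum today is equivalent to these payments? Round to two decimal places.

$1,346,596.03

Periodic rate r = 0.099 per year.
Growing ordinary annuity: PV = PMT₁ × [1 − ((1+g)/(1+r))^n] / (r − g) = 98,600 × [1 − ((1+0.0602)/(1+r))^21] / (r − 0.0602) = $1,346,596.03.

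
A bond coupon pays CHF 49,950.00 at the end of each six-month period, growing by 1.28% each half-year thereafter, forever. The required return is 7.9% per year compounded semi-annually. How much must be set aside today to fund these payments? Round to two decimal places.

CHF 1,870,786.52

Periodic rate r = 0.079/2 per half-year.
Growing perpetuity (Gordon): PV = PMT₁ / (r − g) = 49,950 / (r − 0.0128) = CHF 1,870,786.52.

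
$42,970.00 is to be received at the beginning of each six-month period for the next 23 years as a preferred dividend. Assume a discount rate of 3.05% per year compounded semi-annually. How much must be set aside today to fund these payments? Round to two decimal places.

$1,434,704.25

This is an annuity due: 46 payments of $42,970.00 at the beginning of each six-month period.
Periodic rate r = 0.0305/2 per half-year; n is counted in half-years.
PV = PMT × [(1 − (1+r)^−n)/r] × (1+r) = 42,970 × [1 − (1+r)^−46] / r × (1+r) = $1,434,704.25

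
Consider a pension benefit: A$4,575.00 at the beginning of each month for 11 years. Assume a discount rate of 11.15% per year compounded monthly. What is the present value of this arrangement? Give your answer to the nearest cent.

This is an annuity due: 132 payments of A$4,575.00 at the beginning of each month.
Periodic rate r = 0.1115/12 per month; n is counted in months.
PV = PMT × [(1 − (1+r)^−n)/r] × (1+r) = 4,575 × [1 − (1+r)^−132] / r × (1+r) = A$350,359.29

A$350,359.29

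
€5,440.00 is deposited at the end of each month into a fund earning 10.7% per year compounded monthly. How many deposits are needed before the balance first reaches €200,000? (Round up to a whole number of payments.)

32 payments

Periodic rate r = 0.107/12 per month; n is counted in months.
Ordinary annuity FV: 200,000 = 5,440 × [((1+r)^n − 1)/r].
(1+r)^n = 1 + 200,000 × r / 5,440, so n = ln(1 + 200,000·r/5,440) / ln(1+r) = 31.94.
Round up to a whole number of payments: n = 32.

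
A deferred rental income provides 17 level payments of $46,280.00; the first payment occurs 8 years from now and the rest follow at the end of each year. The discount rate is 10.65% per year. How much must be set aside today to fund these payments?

Ordinary annuity of 17 payments, first payment at period 8.
Periodic rate r = 0.1065 per year.
The ordinary-annuity PV formula values the stream one period before the first payment (period 7); discount that back 7 periods:
PV₀ = 46,280 × [1 − (1+r)^−17] / r × (1+r)^−7 = $175,684.27

$175,684.27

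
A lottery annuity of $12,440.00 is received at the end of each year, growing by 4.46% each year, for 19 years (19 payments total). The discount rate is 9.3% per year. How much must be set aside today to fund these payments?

Periodic rate r = 0.093 per year.
Growing ordinary annuity: PV = PMT₁ × [1 − ((1+g)/(1+r))^n] / (r − g) = 12,440 × [1 − ((1+0.0446)/(1+r))^19] / (r − 0.0446) = $148,321.59.

$148,321.59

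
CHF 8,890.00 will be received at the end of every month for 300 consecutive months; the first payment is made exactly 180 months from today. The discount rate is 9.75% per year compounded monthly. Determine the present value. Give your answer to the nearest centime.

Ordinary annuity of 300 payments, first payment at period 180.
Periodic rate r = 0.0975/12 per month; n is counted in months.
The ordinary-annuity PV formula values the stream one period before the first payment (period 179); discount that back 179 periods:
PV₀ = 8,890 × [1 − (1+r)^−300] / r × (1+r)^−179 = CHF 234,359.31

CHF 234,359.31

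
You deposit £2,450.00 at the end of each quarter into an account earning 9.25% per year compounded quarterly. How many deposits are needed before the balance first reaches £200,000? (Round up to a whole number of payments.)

Periodic rate r = 0.0925/4 per quarter; n is counted in quarters.
Ordinary annuity FV: 200,000 = 2,450 × [((1+r)^n − 1)/r].
(1+r)^n = 1 + 200,000 × r / 2,450, so n = ln(1 + 200,000·r/2,450) / ln(1+r) = 46.39.
Round up to a whole number of payments: n = 47.

47 payments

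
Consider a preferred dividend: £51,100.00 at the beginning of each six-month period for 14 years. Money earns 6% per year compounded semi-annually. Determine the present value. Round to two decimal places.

This is an annuity due: 28 payments of £51,100.00 at the beginning of each six-month period.
Periodic rate r = 0.06/2 per half-year; n is counted in half-years.
PV = PMT × [(1 − (1+r)^−n)/r] × (1+r) = 51,100 × [1 − (1+r)^−28] / r × (1+r) = £987,611.31

£987,611.31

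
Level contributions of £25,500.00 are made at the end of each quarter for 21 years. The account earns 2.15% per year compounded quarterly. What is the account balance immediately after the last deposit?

£2,698,343.64

This is an ordinary annuity: 84 deposits of £25,500.00 at the end of each quarter.
Periodic rate r = 0.0215/4 per quarter; n is counted in quarters.
FV = PMT × [((1+r)^n − 1)/r] = 25,500 × [(1+r)^84 − 1] / r = £2,698,343.64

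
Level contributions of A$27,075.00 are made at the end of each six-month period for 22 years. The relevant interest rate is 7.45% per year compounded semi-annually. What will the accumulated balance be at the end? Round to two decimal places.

This is an ordinary annuity: 44 deposits of A$27,075.00 at the end of each six-month period.
Periodic rate r = 0.0745/2 per half-year; n is counted in half-years.
FV = PMT × [((1+r)^n − 1)/r] = 27,075 × [(1+r)^44 − 1] / r = A$2,906,558.47

A$2,906,558.47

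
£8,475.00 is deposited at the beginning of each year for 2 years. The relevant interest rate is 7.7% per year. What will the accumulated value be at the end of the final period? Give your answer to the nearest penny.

This is an annuity due: 2 deposits of £8,475.00 at the beginning of each year.
Periodic rate r = 0.077 per year.
FV = PMT × [((1+r)^n − 1)/r] × (1+r) = 8,475 × [(1+r)^2 − 1] / r × (1+r) = £18,957.97

£18,957.97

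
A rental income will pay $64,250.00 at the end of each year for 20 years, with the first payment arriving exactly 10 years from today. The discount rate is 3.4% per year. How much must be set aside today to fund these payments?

Ordinary annuity of 20 payments, first payment at period 10.
Periodic rate r = 0.034 per year.
The ordinary-annuity PV formula values the stream one period before the first payment (period 9); discount that back 9 periods:
PV₀ = 64,250 × [1 − (1+r)^−20] / r × (1+r)^−9 = $682,015.07

$682,015.07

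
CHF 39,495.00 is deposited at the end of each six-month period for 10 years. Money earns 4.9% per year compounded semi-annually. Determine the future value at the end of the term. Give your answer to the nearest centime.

CHF 1,003,823.95

This is an ordinary annuity: 20 deposits of CHF 39,495.00 at the end of each six-month period.
Periodic rate r = 0.049/2 per half-year; n is counted in half-years.
FV = PMT × [((1+r)^n − 1)/r] = 39,495 × [(1+r)^20 − 1] / r = CHF 1,003,823.95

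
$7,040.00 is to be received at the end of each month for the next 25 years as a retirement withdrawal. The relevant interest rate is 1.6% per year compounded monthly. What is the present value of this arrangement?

This is an ordinary annuity: 300 payments of $7,040.00 at the end of each month.
Periodic rate r = 0.016/12 per month; n is counted in months.
PV = PMT × [(1 − (1+r)^−n)/r] = 7,040 × [1 − (1+r)^−300] / r = $1,739,767.06

$1,739,767.06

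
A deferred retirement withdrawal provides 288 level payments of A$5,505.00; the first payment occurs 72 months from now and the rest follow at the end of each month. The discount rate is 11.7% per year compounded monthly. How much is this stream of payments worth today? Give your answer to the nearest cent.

Ordinary annuity of 288 payments, first payment at period 72.
Periodic rate r = 0.117/12 per month; n is counted in months.
The ordinary-annuity PV formula values the stream one period before the first payment (period 71); discount that back 71 periods:
PV₀ = 5,505 × [1 − (1+r)^−288] / r × (1+r)^−71 = A$266,172.99

A$266,172.99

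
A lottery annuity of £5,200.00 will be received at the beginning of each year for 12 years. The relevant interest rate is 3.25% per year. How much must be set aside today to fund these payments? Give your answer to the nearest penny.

This is an annuity due: 12 payments of £5,200.00 at the beginning of each year.
Periodic rate r = 0.0325 per year.
PV = PMT × [(1 − (1+r)^−n)/r] × (1+r) = 5,200 × [1 − (1+r)^−12] / r × (1+r) = £52,654.19

£52,654.19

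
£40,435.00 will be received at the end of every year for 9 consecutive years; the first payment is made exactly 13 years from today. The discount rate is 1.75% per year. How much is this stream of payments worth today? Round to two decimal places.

£271,237.96

Ordinary annuity of 9 payments, first payment at period 13.
Periodic rate r = 0.0175 per year.
The ordinary-annuity PV formula values the stream one period before the first payment (period 12); discount that back 12 periods:
PV₀ = 40,435 × [1 − (1+r)^−9] / r × (1+r)^−12 = £271,237.96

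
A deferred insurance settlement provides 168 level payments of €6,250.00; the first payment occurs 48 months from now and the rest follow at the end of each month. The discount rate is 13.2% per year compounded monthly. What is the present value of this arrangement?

Ordinary annuity of 168 payments, first payment at period 48.
Periodic rate r = 0.132/12 per month; n is counted in months.
The ordinary-annuity PV formula values the stream one period before the first payment (period 47); discount that back 47 periods:
PV₀ = 6,250 × [1 − (1+r)^−168] / r × (1+r)^−47 = €285,694.38

€285,694.38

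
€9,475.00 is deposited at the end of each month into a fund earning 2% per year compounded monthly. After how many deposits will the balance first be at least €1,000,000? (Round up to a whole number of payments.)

Periodic rate r = 0.02/12 per month; n is counted in months.
Ordinary annuity FV: 1,000,000 = 9,475 × [((1+r)^n − 1)/r].
(1+r)^n = 1 + 1,000,000 × r / 9,475, so n = ln(1 + 1,000,000·r/9,475) / ln(1+r) = 97.30.
Round up to a whole number of payments: n = 98.

98 payments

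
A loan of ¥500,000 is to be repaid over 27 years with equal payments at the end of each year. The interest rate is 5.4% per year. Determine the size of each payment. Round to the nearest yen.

Level ordinary annuity; solve PV = PMT × [(1 − (1+r)^−n)/r] for PMT.
Periodic rate r = 0.054 per year.
With n = 27: PMT = 500,000 / ([(1 − (1+r)^−n)/r]) = ¥35,607

¥35,607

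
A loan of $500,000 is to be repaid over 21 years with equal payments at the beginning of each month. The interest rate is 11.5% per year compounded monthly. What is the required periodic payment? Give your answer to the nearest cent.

$5,217.88

Level annuity due; solve PV = PMT × [(1 − (1+r)^−n)/r] × (1+r) for PMT.
Periodic rate r = 0.115/12 per month; n is counted in months.
With n = 252: PMT = 500,000 / ([(1 − (1+r)^−n)/r] × (1+r)) = $5,217.88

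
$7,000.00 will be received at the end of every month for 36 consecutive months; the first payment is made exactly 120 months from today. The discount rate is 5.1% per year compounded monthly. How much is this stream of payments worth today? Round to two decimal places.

Ordinary annuity of 36 payments, first payment at period 120.
Periodic rate r = 0.051/12 per month; n is counted in months.
The ordinary-annuity PV formula values the stream one period before the first payment (period 119); discount that back 119 periods:
PV₀ = 7,000 × [1 − (1+r)^−36] / r × (1+r)^−119 = $140,789.05

$140,789.05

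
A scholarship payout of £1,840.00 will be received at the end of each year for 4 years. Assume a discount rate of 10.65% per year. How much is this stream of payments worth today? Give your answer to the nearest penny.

This is an ordinary annuity: 4 payments of £1,840.00 at the end of each year.
Periodic rate r = 0.1065 per year.
PV = PMT × [(1 − (1+r)^−n)/r] = 1,840 × [1 − (1+r)^−4] / r = £5,751.42

£5,751.42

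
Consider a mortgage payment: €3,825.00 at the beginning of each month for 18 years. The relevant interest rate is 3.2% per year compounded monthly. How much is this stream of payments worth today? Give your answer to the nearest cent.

€629,106.69

This is an annuity due: 216 payments of €3,825.00 at the beginning of each month.
Periodic rate r = 0.032/12 per month; n is counted in months.
PV = PMT × [(1 − (1+r)^−n)/r] × (1+r) = 3,825 × [1 − (1+r)^−216] / r × (1+r) = €629,106.69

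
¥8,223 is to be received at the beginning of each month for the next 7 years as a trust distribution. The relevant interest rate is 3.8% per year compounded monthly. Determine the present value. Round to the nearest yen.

¥607,577

This is an annuity due: 84 payments of ¥8,223 at the beginning of each month.
Periodic rate r = 0.038/12 per month; n is counted in months.
PV = PMT × [(1 − (1+r)^−n)/r] × (1+r) = 8,223 × [1 − (1+r)^−84] / r × (1+r) = ¥607,577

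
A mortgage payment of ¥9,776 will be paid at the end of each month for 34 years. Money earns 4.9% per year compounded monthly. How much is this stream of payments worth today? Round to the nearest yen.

This is an ordinary annuity: 408 payments of ¥9,776 at the end of each month.
Periodic rate r = 0.049/12 per month; n is counted in months.
PV = PMT × [(1 − (1+r)^−n)/r] = 9,776 × [1 − (1+r)^−408] / r = ¥1,940,092

¥1,940,092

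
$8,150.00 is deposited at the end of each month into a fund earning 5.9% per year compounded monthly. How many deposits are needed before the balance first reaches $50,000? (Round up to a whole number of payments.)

Periodic rate r = 0.059/12 per month; n is counted in months.
Ordinary annuity FV: 50,000 = 8,150 × [((1+r)^n − 1)/r].
(1+r)^n = 1 + 50,000 × r / 8,150, so n = ln(1 + 50,000·r/8,150) / ln(1+r) = 6.06.
Round up to a whole number of payments: n = 7.

7 payments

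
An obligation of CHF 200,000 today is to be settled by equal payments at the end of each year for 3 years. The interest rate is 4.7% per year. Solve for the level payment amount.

CHF 73,029.24

Level ordinary annuity; solve PV = PMT × [(1 − (1+r)^−n)/r] for PMT.
Periodic rate r = 0.047 per year.
With n = 3: PMT = 200,000 / ([(1 − (1+r)^−n)/r]) = CHF 73,029.24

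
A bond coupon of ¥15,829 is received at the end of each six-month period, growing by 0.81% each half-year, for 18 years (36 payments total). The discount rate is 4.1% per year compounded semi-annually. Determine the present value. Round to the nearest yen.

¥454,491

Periodic rate r = 0.041/2 per half-year; n is counted in half-years.
Growing ordinary annuity: PV = PMT₁ × [1 − ((1+g)/(1+r))^n] / (r − g) = 15,829 × [1 − ((1+0.0081)/(1+r))^36] / (r − 0.0081) = ¥454,491.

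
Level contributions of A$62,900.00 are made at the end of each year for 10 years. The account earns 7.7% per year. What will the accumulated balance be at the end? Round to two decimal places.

A$898,325.51

This is an ordinary annuity: 10 deposits of A$62,900.00 at the end of each year.
Periodic rate r = 0.077 per year.
FV = PMT × [((1+r)^n − 1)/r] = 62,900 × [(1+r)^10 − 1] / r = A$898,325.51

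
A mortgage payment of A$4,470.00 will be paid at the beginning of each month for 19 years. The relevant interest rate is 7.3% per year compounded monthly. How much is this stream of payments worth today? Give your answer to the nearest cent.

A$553,801.12

This is an annuity due: 228 payments of A$4,470.00 at the beginning of each month.
Periodic rate r = 0.073/12 per month; n is counted in months.
PV = PMT × [(1 − (1+r)^−n)/r] × (1+r) = 4,470 × [1 − (1+r)^−228] / r × (1+r) = A$553,801.12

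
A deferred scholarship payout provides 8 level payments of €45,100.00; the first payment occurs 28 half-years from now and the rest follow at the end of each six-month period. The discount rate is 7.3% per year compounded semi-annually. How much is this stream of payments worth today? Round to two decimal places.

€117,030.08

Ordinary annuity of 8 payments, first payment at period 28.
Periodic rate r = 0.073/2 per half-year; n is counted in half-years.
The ordinary-annuity PV formula values the stream one period before the first payment (period 27); discount that back 27 periods:
PV₀ = 45,100 × [1 − (1+r)^−8] / r × (1+r)^−27 = €117,030.08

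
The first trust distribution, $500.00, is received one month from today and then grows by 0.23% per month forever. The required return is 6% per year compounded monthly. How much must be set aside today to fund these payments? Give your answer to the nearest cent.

Periodic rate r = 0.06/12 per month.
Growing perpetuity (Gordon): PV = PMT₁ / (r − g) = 500 / (r − 0.0023) = $185,185.19.

$185,185.19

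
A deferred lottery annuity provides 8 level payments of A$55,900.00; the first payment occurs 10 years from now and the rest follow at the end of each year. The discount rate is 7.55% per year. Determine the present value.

Ordinary annuity of 8 payments, first payment at period 10.
Periodic rate r = 0.0755 per year.
The ordinary-annuity PV formula values the stream one period before the first payment (period 9); discount that back 9 periods:
PV₀ = 55,900 × [1 − (1+r)^−8] / r × (1+r)^−9 = A$169,739.73

A$169,739.73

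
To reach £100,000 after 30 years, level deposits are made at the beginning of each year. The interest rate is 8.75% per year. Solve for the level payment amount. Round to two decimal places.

£706.75

Level annuity due; solve FV = PMT × [((1+r)^n − 1)/r] × (1+r) for PMT.
Periodic rate r = 0.0875 per year.
With n = 30: PMT = 100,000 / ([((1+r)^n − 1)/r] × (1+r)) = £706.75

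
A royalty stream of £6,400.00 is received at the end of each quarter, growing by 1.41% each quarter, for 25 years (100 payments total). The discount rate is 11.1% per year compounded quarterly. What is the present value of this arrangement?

Periodic rate r = 0.111/4 per quarter; n is counted in quarters.
Growing ordinary annuity: PV = PMT₁ × [1 − ((1+g)/(1+r))^n] / (r − g) = 6,400 × [1 − ((1+0.0141)/(1+r))^100] / (r − 0.0141) = £345,730.74.

£345,730.74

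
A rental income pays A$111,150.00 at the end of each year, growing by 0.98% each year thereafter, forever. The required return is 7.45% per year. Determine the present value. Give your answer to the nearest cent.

Periodic rate r = 0.0745 per year.
Growing perpetuity (Gordon): PV = PMT₁ / (r − g) = 111,150 / (r − 0.0098) = A$1,717,928.90.

A$1,717,928.90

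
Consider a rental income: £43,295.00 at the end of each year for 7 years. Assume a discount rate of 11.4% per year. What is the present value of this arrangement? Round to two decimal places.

This is an ordinary annuity: 7 payments of £43,295.00 at the end of each year.
Periodic rate r = 0.114 per year.
PV = PMT × [(1 − (1+r)^−n)/r] = 43,295 × [1 − (1+r)^−7] / r = £201,404.65

£201,404.65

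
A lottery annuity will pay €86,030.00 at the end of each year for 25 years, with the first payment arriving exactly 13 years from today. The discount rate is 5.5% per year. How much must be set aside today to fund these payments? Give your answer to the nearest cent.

Ordinary annuity of 25 payments, first payment at period 13.
Periodic rate r = 0.055 per year.
The ordinary-annuity PV formula values the stream one period before the first payment (period 12); discount that back 12 periods:
PV₀ = 86,030 × [1 − (1+r)^−25] / r × (1+r)^−12 = €606,983.00

€606,983.00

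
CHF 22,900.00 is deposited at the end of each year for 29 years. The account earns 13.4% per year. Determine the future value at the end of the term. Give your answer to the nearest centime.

CHF 6,383,147.17

This is an ordinary annuity: 29 deposits of CHF 22,900.00 at the end of each year.
Periodic rate r = 0.134 per year.
FV = PMT × [((1+r)^n − 1)/r] = 22,900 × [(1+r)^29 − 1] / r = CHF 6,383,147.17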